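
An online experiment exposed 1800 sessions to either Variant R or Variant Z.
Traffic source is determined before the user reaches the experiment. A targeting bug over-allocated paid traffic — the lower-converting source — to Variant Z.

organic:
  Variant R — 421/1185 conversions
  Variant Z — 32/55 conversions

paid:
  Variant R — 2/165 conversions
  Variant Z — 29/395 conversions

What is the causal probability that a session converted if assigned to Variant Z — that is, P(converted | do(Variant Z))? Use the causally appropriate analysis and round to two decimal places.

The traffic source-specific comparison favours Variant Z throughout, but the pooled figures favour Variant R. The question is whether to condition on traffic source.
Traffic source is set before the variant has any effect — it is not caused by the variant — and it independently drives the outcome. That makes it a confounder, so the causal comparison is within traffic source levels.
Standardising Variant Z to the population traffic source mix: 0.689·32/55 + 0.311·29/395 = 0.424.

0.42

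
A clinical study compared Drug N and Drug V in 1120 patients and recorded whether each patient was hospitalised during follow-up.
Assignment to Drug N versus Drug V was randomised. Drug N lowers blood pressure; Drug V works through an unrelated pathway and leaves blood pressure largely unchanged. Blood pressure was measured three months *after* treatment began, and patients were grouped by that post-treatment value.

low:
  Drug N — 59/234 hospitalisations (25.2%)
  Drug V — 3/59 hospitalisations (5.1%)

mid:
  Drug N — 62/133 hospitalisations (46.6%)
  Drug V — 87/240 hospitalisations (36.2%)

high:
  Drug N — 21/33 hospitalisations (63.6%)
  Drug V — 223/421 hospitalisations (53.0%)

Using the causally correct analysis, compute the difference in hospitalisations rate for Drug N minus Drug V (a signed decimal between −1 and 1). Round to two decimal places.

Blood pressure lies on the pathway drug → blood pressure → outcome, so adjusting for it blocks the indirect effect. For the total causal effect of drug, use the unadjusted pooled rates.
The causal difference is the pooled difference: 0.355 − 0.435 = -0.080.

-0.08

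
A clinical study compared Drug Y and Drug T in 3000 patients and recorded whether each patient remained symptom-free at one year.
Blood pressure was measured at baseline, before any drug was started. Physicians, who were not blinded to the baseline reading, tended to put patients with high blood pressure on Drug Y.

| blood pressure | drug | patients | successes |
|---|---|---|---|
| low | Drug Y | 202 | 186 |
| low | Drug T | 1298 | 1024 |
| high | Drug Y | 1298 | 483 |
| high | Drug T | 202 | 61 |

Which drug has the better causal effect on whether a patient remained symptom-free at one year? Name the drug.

Drug Y

Blood pressure satisfies the back-door criterion: it is not a descendant of the drug, and it blocks the spurious path from drug to outcome. Adjusting for it (i.e., using the within-blood pressure rates) gives the causal effect.
Within each level — low: 92.1% vs 78.9%; high: 37.2% vs 30.2% — Drug Y is higher every time.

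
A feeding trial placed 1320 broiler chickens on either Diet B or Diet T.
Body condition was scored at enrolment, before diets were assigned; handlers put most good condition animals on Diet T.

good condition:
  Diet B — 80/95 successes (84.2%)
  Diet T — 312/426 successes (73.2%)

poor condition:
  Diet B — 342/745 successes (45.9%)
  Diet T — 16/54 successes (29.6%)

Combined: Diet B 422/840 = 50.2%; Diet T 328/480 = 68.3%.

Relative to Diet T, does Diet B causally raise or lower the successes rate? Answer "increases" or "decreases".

Here starting body condition is a common cause — it drives both which diet a case falls under and the outcome. The crude comparison mixes populations; the stratum-specific rates are the causally relevant ones.
Within each level — good condition: 84.2% vs 73.2%; poor condition: 45.9% vs 29.6% — Diet B is higher every time.

increases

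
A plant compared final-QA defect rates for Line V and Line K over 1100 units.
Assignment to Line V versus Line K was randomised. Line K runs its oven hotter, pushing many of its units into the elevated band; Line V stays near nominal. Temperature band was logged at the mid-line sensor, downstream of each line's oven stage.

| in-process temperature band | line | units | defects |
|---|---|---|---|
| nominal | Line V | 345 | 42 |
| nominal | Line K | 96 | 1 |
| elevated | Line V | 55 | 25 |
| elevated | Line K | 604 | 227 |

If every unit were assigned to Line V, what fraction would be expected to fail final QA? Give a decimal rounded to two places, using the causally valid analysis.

0.17

The in-process temperature band-specific comparison favours Line K throughout, but the pooled figures favour Line V. The question is whether to condition on in-process temperature band.
Stratifying would compare lines among units the lines themselves sorted into in-process temperature band groups — a form of selection on an intermediate. The unconditioned pooled rates give the total causal effect.
So P(outcome | do(Line V)) is just the pooled rate for Line V: 67/400 = 0.168.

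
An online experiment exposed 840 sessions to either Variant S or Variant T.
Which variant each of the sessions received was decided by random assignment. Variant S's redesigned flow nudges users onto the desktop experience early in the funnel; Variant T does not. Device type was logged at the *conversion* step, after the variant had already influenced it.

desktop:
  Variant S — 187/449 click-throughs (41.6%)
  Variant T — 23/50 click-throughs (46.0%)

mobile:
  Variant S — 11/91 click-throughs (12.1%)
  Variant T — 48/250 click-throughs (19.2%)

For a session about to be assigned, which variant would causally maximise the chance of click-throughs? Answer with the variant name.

The distribution of device type is itself part of what the variant does — it is an intermediate outcome. Holding it fixed would remove that part of the effect; the total effect is the pooled difference.
Pooled: Variant S 36.7% vs Variant T 23.7%; Variant S is higher overall.

Variant S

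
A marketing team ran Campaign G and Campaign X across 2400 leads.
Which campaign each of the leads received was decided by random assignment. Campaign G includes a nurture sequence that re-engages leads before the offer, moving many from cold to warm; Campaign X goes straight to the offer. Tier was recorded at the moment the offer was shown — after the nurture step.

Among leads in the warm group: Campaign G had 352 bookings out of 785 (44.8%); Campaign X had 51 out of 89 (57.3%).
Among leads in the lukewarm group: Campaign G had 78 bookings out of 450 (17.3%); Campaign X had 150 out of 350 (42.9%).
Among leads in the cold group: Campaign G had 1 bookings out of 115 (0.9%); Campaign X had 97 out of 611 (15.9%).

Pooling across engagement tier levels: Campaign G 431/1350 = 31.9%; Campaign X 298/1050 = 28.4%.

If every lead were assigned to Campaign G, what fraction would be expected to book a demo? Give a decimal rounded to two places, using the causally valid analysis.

The engagement tier-specific comparison favours Campaign X throughout, but the pooled figures favour Campaign G. The question is whether to condition on engagement tier.
Engagement tier is recorded after the campaign and is itself shifted by it — it sits on the causal path from campaign to outcome. Conditioning on a mediator would strip out part of the effect we want; the pooled comparison gives the total causal effect.
So P(outcome | do(Campaign G)) is just the pooled rate for Campaign G: 431/1350 = 0.319.

0.32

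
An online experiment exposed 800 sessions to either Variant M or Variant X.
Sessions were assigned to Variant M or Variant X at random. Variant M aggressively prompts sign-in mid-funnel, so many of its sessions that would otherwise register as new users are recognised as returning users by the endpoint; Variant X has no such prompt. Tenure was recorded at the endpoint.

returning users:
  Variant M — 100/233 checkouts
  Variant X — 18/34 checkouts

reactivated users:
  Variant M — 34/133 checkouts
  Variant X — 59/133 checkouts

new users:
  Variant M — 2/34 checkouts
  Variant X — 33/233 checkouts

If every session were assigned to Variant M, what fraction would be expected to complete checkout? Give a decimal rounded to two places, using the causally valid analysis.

The stratified and pooled comparisons disagree (Variant X wins within each user tenure; Variant M wins overall), so the answer turns on the causal role of user tenure.
User tenure is downstream of the variant. One should not condition on a consequence of treatment, so the overall rates are the right comparison.
So P(outcome | do(Variant M)) is just the pooled rate for Variant M: 136/400 = 0.340.

0.34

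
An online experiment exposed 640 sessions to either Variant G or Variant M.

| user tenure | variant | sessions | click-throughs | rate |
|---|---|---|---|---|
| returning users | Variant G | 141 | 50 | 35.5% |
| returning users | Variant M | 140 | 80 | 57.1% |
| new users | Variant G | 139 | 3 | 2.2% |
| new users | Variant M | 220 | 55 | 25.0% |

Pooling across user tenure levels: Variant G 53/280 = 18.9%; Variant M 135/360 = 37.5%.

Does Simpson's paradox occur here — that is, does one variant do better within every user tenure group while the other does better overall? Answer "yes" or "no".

Within each user tenure level (returning users 35.5% vs 57.1%; new users 2.2% vs 25.0%), Variant M has the higher rate every time. Pooled: 18.9% vs 37.5% — Variant M has the higher rate overall. They agree.

no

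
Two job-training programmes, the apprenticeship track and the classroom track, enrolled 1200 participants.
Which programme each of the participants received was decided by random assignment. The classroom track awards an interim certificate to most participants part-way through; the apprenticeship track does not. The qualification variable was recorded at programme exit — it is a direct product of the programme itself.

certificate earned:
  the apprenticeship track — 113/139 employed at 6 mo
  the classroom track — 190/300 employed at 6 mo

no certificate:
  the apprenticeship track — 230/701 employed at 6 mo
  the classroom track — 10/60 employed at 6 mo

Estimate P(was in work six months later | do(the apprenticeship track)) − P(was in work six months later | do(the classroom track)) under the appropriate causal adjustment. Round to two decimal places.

Qualification attained during the programme is recorded after the programme and is itself shifted by it — it sits on the causal path from programme to outcome. Conditioning on a mediator would strip out part of the effect we want; the pooled comparison gives the total causal effect.
The causal difference is the pooled difference: 0.408 − 0.556 = -0.147.

-0.15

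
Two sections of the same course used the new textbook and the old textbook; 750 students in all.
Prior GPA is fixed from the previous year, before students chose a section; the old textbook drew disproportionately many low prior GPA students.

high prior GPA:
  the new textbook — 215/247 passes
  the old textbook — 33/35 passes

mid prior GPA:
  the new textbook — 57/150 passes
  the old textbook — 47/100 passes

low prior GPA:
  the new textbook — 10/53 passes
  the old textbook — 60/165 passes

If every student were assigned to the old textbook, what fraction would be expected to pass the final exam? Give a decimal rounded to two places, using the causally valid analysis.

0.62

The stratified and pooled comparisons disagree (the old textbook wins within each prior GPA band; the new textbook wins overall), so the answer turns on the causal role of prior GPA band.
Since prior GPA band is a pre-existing factor (not a product of the teaching method) and it affects the outcome on its own, it is a confounder. The stratified rates, not the pooled rate, identify the causal effect.
Standardising the old textbook to the population prior GPA band mix: 0.376·33/35 + 0.333·47/100 + 0.291·60/165 = 0.617.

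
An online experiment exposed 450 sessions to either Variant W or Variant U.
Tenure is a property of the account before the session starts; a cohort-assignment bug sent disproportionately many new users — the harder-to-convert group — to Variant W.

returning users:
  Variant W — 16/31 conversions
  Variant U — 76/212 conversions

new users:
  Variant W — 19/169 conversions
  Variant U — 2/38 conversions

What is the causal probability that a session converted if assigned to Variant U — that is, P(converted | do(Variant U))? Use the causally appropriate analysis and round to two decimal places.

Variant W is higher inside every user tenure stratum but Variant U is higher in aggregate. Whether to stratify depends on how user tenure relates to the variant.
User tenure satisfies the back-door criterion: it is not a descendant of the variant, and it blocks the spurious path from variant to outcome. Adjusting for it (i.e., using the within-user tenure rates) gives the causal effect.
Standardising Variant U to the population user tenure mix: 0.540·76/212 + 0.460·2/38 = 0.218.

0.22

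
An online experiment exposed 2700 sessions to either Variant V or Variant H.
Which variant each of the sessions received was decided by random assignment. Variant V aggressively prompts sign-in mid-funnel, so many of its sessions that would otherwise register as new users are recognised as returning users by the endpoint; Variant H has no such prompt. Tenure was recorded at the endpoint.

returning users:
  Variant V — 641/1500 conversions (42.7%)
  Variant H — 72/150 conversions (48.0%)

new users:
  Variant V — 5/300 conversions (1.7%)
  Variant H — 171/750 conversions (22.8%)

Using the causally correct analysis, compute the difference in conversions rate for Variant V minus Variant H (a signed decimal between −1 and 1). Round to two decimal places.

The distribution of user tenure is itself part of what the variant does — it is an intermediate outcome. Holding it fixed would remove that part of the effect; the total effect is the pooled difference.
The causal difference is the pooled difference: 0.359 − 0.270 = +0.089.

+0.09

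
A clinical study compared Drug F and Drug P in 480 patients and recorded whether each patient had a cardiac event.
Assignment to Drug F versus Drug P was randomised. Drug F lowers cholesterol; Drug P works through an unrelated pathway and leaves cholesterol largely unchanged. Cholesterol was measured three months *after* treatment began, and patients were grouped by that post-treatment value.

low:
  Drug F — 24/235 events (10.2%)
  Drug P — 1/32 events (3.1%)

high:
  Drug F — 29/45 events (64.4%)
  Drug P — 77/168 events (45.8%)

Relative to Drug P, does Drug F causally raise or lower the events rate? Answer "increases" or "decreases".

decreases

The distribution of cholesterol is itself part of what the drug does — it is an intermediate outcome. Holding it fixed would remove that part of the effect; the total effect is the pooled difference.
Pooled: Drug F 18.9% vs Drug P 39.0%; Drug F is lower overall.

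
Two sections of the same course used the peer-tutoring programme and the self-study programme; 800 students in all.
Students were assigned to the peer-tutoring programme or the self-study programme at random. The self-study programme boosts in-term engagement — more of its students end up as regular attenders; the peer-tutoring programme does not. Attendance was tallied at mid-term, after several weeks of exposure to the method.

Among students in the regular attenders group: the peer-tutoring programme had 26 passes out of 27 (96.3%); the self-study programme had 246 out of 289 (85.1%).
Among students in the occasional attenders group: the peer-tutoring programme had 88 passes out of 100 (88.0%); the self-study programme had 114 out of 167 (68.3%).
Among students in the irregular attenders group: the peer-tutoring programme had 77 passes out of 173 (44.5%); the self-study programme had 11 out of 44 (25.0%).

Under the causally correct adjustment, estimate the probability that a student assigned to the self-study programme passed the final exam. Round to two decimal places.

The distribution of mid-term attendance is itself part of what the teaching method does — it is an intermediate outcome. Holding it fixed would remove that part of the effect; the total effect is the pooled difference.
So P(outcome | do(the self-study programme)) is just the pooled rate for the self-study programme: 371/500 = 0.742.

0.74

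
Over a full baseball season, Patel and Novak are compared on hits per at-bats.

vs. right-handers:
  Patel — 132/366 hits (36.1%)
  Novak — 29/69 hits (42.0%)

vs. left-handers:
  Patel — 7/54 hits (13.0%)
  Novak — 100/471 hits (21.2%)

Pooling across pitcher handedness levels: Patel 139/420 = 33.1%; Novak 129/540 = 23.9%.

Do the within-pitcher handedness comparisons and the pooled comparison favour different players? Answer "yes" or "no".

yes

Within each pitcher handedness level (vs. right-handers 36.1% vs 42.0%; vs. left-handers 13.0% vs 21.2%), Novak has the higher rate every time. Pooled: 33.1% vs 23.9% — Patel has the higher rate overall. The two comparisons disagree.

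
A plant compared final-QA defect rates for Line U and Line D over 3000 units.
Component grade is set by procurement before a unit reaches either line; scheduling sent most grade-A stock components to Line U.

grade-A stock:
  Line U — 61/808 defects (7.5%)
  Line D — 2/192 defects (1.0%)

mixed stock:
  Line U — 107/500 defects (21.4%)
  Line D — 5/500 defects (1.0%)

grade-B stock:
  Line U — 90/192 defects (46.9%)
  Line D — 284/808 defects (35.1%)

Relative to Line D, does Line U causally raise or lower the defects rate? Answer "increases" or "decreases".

The imbalance in component grade arose from how units were allocated, not from anything the line did; and component grade independently affects the outcome. The pooled gap is confounded — condition on component grade.
Within each level — grade-A stock: 7.5% vs 1.0%; mixed stock: 21.4% vs 1.0%; grade-B stock: 46.9% vs 35.1% — Line D is lower every time.

increases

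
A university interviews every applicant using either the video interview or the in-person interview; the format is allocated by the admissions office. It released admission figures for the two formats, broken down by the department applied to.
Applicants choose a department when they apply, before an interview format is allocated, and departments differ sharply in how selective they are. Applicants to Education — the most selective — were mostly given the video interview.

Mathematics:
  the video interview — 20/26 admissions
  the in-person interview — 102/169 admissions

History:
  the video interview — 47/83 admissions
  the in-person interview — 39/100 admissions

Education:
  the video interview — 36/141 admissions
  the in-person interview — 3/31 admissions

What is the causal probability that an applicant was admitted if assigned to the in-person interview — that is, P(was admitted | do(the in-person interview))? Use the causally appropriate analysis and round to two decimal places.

Here department is a common cause — it drives both which interview format a case falls under and the outcome. The crude comparison mixes populations; the stratum-specific rates are the causally relevant ones.
Standardising the in-person interview to the population department mix: 0.355·102/169 + 0.333·39/100 + 0.313·3/31 = 0.374.

0.37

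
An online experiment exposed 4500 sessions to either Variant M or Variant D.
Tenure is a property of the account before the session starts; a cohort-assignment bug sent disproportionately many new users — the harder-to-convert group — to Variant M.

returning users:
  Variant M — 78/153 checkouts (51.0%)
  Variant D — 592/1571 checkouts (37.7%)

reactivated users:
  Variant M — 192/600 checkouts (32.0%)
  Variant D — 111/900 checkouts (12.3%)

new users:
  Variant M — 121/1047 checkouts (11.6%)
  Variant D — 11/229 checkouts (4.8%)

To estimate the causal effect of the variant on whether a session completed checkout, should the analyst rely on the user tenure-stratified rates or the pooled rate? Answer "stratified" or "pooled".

stratified

The imbalance in user tenure arose from how sessions were allocated, not from anything the variant did; and user tenure independently affects the outcome. The pooled gap is confounded — condition on user tenure.
Within each level — returning users: 51.0% vs 37.7%; reactivated users: 32.0% vs 12.3%; new users: 11.6% vs 4.8% — Variant M is higher every time.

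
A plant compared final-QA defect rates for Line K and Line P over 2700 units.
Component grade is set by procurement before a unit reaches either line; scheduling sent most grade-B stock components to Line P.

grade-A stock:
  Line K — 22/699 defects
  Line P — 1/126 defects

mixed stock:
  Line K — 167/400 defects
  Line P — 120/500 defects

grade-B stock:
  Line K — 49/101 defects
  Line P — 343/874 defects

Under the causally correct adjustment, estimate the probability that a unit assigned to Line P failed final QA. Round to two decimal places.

Since component grade is a pre-existing factor (not a product of the line) and it affects the outcome on its own, it is a confounder. The stratified rates, not the pooled rate, identify the causal effect.
Standardising Line P to the population component grade mix: 0.306·1/126 + 0.333·120/500 + 0.361·343/874 = 0.224.

0.22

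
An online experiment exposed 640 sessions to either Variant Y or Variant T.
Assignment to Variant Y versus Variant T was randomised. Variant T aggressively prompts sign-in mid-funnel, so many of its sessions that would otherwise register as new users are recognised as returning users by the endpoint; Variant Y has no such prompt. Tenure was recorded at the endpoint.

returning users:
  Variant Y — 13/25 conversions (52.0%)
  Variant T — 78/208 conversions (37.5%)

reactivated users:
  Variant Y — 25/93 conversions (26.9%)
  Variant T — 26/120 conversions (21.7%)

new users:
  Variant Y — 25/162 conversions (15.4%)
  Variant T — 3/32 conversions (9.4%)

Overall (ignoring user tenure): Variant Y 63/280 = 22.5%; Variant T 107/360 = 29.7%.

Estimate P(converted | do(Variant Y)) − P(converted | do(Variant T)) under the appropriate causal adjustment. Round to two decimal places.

-0.07

User tenure lies on the pathway variant → user tenure → outcome, so adjusting for it blocks the indirect effect. For the total causal effect of variant, use the unadjusted pooled rates.
The causal difference is the pooled difference: 0.225 − 0.297 = -0.072.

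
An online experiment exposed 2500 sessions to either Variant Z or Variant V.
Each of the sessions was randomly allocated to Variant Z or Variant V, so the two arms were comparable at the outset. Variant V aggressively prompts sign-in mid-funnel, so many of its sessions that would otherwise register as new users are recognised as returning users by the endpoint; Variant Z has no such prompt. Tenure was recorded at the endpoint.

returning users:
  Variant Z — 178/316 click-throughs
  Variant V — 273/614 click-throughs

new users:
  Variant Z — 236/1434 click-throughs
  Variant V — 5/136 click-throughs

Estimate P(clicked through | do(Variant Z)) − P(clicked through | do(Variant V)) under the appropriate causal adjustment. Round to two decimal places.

The user tenure-specific comparison favours Variant Z throughout, but the pooled figures favour Variant V. The question is whether to condition on user tenure.
Because the variant influences user tenure, user tenure is a post-treatment mediator, not a confounder. Stratifying on it would bias the estimate; the causal effect is the crude pooled difference.
The causal difference is the pooled difference: 0.237 − 0.371 = -0.134.

-0.13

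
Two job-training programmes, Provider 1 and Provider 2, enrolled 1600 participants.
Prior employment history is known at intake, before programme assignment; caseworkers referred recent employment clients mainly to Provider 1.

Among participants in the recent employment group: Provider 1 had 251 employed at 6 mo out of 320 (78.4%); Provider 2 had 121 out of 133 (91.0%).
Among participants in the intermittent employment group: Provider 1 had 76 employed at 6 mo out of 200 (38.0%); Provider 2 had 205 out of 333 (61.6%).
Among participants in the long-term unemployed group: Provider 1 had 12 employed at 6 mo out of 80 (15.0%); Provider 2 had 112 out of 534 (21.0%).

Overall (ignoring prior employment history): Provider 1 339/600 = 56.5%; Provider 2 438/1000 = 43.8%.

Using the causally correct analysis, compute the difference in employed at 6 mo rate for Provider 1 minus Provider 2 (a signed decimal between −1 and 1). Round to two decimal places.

The prior employment history-specific comparison favours Provider 2 throughout, but the pooled figures favour Provider 1. The question is whether to condition on prior employment history.
Here prior employment history is a common cause — it drives both which programme a case falls under and the outcome. The crude comparison mixes populations; the stratum-specific rates are the causally relevant ones.
Adjusting over the population distribution of prior employment history: 0.283·(0.784−0.910) + 0.333·(0.380−0.616) + 0.384·(0.150−0.210) = -0.137.

-0.14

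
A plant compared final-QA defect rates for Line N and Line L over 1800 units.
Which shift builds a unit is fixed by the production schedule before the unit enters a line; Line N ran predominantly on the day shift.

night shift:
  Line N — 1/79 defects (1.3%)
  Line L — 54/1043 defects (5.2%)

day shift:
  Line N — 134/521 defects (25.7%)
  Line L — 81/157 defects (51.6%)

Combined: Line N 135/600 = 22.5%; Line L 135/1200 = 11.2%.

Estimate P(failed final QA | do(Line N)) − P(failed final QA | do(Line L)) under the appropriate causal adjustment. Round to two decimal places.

Shift is set before the line has any effect — it is not caused by the line — and it independently drives the outcome. That makes it a confounder, so the causal comparison is within shift levels.
Adjusting over the population distribution of shift: 0.623·(0.013−0.052) + 0.377·(0.257−0.516) = -0.122.

-0.12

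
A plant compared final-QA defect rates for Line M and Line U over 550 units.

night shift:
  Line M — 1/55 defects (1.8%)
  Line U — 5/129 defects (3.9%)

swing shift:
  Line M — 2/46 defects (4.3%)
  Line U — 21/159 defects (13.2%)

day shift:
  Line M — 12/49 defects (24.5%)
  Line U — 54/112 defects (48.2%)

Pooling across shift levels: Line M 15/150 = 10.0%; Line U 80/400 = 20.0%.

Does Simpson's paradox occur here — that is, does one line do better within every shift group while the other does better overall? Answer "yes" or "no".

no

Within each shift level (night shift 1.8% vs 3.9%; swing shift 4.3% vs 13.2%; day shift 24.5% vs 48.2%), Line M has the lower rate every time. Pooled: 10.0% vs 20.0% — Line M has the lower rate overall. They agree.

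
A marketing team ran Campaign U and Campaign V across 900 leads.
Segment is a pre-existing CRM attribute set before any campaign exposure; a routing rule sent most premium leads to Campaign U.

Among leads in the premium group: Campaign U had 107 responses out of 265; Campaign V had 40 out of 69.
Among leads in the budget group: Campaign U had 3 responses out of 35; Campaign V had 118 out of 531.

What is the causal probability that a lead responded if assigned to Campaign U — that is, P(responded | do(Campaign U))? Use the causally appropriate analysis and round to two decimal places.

0.20

The stratified and pooled comparisons disagree (Campaign V wins within each customer segment; Campaign U wins overall), so the answer turns on the causal role of customer segment.
The imbalance in customer segment arose from how leads were allocated, not from anything the campaign did; and customer segment independently affects the outcome. The pooled gap is confounded — condition on customer segment.
Standardising Campaign U to the population customer segment mix: 0.371·107/265 + 0.629·3/35 = 0.204.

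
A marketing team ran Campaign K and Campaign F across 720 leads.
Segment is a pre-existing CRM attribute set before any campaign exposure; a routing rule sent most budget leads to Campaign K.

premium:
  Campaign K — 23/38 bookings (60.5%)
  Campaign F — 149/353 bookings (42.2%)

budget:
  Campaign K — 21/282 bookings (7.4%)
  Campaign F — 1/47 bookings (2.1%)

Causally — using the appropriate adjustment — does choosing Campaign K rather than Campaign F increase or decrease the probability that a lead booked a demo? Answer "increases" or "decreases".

increases

The customer segment-specific comparison favours Campaign K throughout, but the pooled figures favour Campaign F. The question is whether to condition on customer segment.
Nothing the campaign does changes customer segment; the imbalance is an allocation artefact. With customer segment also predicting the outcome, the pooled figure is confounded, and the within-stratum comparison is the causal one.
Within each level — premium: 60.5% vs 42.2%; budget: 7.4% vs 2.1% — Campaign K is higher every time.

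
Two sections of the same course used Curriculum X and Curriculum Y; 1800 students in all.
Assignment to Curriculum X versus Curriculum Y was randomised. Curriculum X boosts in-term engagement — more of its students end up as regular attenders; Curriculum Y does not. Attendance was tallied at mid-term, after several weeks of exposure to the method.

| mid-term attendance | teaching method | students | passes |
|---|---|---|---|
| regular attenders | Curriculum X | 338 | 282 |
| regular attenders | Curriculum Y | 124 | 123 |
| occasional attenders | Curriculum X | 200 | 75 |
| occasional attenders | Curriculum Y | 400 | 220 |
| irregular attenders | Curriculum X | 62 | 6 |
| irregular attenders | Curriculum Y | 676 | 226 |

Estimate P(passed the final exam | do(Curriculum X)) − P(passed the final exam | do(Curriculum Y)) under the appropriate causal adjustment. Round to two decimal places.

Because the teaching method influences mid-term attendance, mid-term attendance is a post-treatment mediator, not a confounder. Stratifying on it would bias the estimate; the causal effect is the crude pooled difference.
The causal difference is the pooled difference: 0.605 − 0.474 = +0.131.

+0.13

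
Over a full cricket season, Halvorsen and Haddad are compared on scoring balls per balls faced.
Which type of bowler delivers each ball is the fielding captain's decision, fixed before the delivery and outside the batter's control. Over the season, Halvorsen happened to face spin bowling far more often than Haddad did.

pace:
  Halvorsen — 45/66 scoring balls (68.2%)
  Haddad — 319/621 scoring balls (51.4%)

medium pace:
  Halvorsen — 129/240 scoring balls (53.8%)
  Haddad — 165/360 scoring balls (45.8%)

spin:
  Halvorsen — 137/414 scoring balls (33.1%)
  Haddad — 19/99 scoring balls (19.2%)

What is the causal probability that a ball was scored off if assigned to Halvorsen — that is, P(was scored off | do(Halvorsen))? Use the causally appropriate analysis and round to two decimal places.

0.53

Bowling type satisfies the back-door criterion: it is not a descendant of the player, and it blocks the spurious path from player to outcome. Adjusting for it (i.e., using the within-bowling type rates) gives the causal effect.
Standardising Halvorsen to the population bowling type mix: 0.382·45/66 + 0.333·129/240 + 0.285·137/414 = 0.534.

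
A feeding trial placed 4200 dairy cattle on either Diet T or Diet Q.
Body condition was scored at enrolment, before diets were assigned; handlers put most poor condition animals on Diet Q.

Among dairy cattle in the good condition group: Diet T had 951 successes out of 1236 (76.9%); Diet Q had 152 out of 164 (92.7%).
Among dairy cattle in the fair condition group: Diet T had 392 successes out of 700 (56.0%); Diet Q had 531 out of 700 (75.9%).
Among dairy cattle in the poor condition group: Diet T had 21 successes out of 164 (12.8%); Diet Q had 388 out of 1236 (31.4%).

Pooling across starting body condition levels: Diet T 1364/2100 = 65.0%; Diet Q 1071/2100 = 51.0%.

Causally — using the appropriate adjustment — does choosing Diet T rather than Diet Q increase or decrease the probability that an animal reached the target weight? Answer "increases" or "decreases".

decreases

The starting body condition-specific comparison favours Diet Q throughout, but the pooled figures favour Diet T. The question is whether to condition on starting body condition.
Starting body condition satisfies the back-door criterion: it is not a descendant of the diet, and it blocks the spurious path from diet to outcome. Adjusting for it (i.e., using the within-starting body condition rates) gives the causal effect.
Within each level — good condition: 76.9% vs 92.7%; fair condition: 56.0% vs 75.9%; poor condition: 12.8% vs 31.4% — Diet Q is higher every time.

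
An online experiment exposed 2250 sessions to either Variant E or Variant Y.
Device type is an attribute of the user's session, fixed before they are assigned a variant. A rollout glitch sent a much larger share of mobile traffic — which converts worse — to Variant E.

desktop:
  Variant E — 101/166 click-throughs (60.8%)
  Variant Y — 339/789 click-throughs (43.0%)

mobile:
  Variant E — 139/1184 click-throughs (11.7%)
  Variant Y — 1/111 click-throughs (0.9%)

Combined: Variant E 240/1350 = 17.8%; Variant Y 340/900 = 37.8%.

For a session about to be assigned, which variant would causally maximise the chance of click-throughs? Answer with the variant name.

Variant E

Here device type is a common cause — it drives both which variant a case falls under and the outcome. The crude comparison mixes populations; the stratum-specific rates are the causally relevant ones.
Within each level — desktop: 60.8% vs 43.0%; mobile: 11.7% vs 0.9% — Variant E is higher every time.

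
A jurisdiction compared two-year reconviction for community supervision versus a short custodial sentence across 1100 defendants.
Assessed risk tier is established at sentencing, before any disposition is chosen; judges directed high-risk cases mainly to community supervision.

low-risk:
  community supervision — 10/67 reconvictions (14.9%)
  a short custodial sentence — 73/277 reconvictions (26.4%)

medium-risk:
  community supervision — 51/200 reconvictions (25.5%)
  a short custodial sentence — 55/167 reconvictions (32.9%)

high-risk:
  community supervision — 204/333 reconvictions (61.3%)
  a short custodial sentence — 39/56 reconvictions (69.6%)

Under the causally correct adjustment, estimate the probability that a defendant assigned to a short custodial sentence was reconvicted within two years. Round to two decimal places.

0.44

Within every assessed risk tier level community supervision has the lower rate, yet pooled a short custodial sentence does — Simpson's reversal.
Here assessed risk tier is a common cause — it drives both which disposition a case falls under and the outcome. The crude comparison mixes populations; the stratum-specific rates are the causally relevant ones.
Standardising a short custodial sentence to the population assessed risk tier mix: 0.313·73/277 + 0.334·55/167 + 0.354·39/56 = 0.439.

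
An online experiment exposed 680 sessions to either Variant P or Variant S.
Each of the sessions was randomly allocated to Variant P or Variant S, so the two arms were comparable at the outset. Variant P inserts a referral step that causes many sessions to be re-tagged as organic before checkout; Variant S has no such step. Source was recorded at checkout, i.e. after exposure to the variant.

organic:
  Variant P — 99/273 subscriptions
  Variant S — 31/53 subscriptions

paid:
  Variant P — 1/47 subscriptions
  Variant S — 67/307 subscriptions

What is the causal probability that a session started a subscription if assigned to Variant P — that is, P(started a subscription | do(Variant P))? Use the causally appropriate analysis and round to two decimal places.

0.31

The traffic source-specific comparison favours Variant S throughout, but the pooled figures favour Variant P. The question is whether to condition on traffic source.
The distribution of traffic source is itself part of what the variant does — it is an intermediate outcome. Holding it fixed would remove that part of the effect; the total effect is the pooled difference.
So P(outcome | do(Variant P)) is just the pooled rate for Variant P: 100/320 = 0.312.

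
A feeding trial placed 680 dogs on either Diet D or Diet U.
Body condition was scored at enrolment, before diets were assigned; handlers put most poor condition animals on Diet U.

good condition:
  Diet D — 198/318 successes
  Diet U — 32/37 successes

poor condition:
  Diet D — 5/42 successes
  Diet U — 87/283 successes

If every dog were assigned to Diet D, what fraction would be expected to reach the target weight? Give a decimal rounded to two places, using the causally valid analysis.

0.38

Within every starting body condition level Diet U has the higher rate, yet pooled Diet D does — Simpson's reversal.
The imbalance in starting body condition arose from how dogs were allocated, not from anything the diet did; and starting body condition independently affects the outcome. The pooled gap is confounded — condition on starting body condition.
Standardising Diet D to the population starting body condition mix: 0.522·198/318 + 0.478·5/42 = 0.382.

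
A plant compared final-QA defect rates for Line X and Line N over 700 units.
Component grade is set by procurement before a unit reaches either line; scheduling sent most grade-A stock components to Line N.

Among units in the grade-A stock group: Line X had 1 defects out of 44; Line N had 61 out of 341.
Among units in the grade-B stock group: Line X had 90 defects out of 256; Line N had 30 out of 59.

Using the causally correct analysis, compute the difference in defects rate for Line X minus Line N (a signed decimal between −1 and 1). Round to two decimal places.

The stratified and pooled comparisons disagree (Line X wins within each component grade; Line N wins overall), so the answer turns on the causal role of component grade.
The imbalance in component grade arose from how units were allocated, not from anything the line did; and component grade independently affects the outcome. The pooled gap is confounded — condition on component grade.
Adjusting over the population distribution of component grade: 0.550·(0.023−0.179) + 0.450·(0.352−0.508) = -0.156.

-0.16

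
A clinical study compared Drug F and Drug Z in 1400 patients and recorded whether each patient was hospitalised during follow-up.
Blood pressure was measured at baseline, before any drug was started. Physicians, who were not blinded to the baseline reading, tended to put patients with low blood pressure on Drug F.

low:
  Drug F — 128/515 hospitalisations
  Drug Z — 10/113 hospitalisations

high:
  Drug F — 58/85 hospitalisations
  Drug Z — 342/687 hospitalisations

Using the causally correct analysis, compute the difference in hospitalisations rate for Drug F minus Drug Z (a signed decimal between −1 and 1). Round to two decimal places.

Within every blood pressure level Drug Z has the lower rate, yet pooled Drug F does — Simpson's reversal.
Blood pressure is set before the drug has any effect — it is not caused by the drug — and it independently drives the outcome. That makes it a confounder, so the causal comparison is within blood pressure levels.
Adjusting over the population distribution of blood pressure: 0.449·(0.249−0.088) + 0.551·(0.682−0.498) = +0.174.

+0.17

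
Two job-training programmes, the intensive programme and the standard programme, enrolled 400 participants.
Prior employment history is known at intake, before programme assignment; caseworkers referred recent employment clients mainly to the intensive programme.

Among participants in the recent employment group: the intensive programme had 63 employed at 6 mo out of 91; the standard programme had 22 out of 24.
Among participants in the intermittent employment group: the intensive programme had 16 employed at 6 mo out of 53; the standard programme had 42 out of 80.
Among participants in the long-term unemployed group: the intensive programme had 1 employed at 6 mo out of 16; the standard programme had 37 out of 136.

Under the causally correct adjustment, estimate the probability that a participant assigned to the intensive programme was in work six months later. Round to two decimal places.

Prior employment history satisfies the back-door criterion: it is not a descendant of the programme, and it blocks the spurious path from programme to outcome. Adjusting for it (i.e., using the within-prior employment history rates) gives the causal effect.
Standardising the intensive programme to the population prior employment history mix: 0.287·63/91 + 0.333·16/53 + 0.380·1/16 = 0.323.

0.32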